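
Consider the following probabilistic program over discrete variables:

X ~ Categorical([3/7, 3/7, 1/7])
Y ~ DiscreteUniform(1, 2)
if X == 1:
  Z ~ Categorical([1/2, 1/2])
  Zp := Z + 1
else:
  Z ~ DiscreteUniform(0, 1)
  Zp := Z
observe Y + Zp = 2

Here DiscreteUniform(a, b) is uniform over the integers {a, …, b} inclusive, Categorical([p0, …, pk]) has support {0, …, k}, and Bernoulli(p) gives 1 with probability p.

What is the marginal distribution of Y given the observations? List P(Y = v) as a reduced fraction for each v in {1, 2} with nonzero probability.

Enumerate traces; 5 have nonzero weight after conditioning:
  (X=0, Y=1, Z=1) weight 3/28
  (X=0, Y=2, Z=0) weight 3/28
  (X=1, Y=1, Z=0) weight 3/28
  (X=2, Y=1, Z=1) weight 1/28
  (X=2, Y=2, Z=0) weight 1/28
Group by Y:
  weight(Y=1) = 1/4
  weight(Y=2) = 1/7
Total weight = 1/4 + 1/7 = 11/28
P(Y=1 | obs) = 1/4 / 11/28 = 7/11
P(Y=2 | obs) = 1/7 / 11/28 = 4/11

P(Y=1) = 7/11, P(Y=2) = 4/11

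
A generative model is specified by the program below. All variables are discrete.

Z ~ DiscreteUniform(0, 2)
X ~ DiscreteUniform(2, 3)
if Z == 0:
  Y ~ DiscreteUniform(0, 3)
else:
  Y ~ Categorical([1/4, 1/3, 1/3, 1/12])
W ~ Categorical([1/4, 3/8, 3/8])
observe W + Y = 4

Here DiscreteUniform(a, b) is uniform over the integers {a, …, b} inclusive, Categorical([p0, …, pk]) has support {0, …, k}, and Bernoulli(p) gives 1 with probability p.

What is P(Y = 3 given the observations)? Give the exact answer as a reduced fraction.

P(Y = 3 | obs) = 5/16

Enumerate traces; 12 have nonzero weight after conditioning:
  (Z=0, X=2, Y=2, W=2) weight 1/64
  (Z=0, X=2, Y=3, W=1) weight 1/64
  (Z=0, X=3, Y=2, W=2) weight 1/64
  (Z=0, X=3, Y=3, W=1) weight 1/64
  (Z=1, X=2, Y=2, W=2) weight 1/48
  (Z=1, X=2, Y=3, W=1) weight 1/192
  (Z=1, X=3, Y=2, W=2) weight 1/48
  (Z=1, X=3, Y=3, W=1) weight 1/192
  … 4 more
Group by Y:
  weight(Y=2) = 11/96
  weight(Y=3) = 5/96
Total weight = 11/96 + 5/96 = 1/6
P(Y=2 | obs) = 11/96 / 1/6 = 11/16
P(Y=3 | obs) = 5/96 / 1/6 = 5/16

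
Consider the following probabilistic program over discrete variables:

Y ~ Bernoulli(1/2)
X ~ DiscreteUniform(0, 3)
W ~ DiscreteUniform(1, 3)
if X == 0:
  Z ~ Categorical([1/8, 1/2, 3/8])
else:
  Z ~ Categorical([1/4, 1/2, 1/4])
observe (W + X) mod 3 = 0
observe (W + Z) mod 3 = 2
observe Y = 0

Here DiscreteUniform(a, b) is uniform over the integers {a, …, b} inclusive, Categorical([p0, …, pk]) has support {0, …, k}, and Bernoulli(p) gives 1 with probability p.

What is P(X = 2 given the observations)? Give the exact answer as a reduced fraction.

P(X = 2 | obs) = 4/11

Enumerate traces; 4 have nonzero weight after conditioning:
  (Y=0, X=0, W=3, Z=2) weight 1/64
  (Y=0, X=1, W=2, Z=0) weight 1/96
  (Y=0, X=2, W=1, Z=1) weight 1/48
  (Y=0, X=3, W=3, Z=2) weight 1/96
Group by X:
  weight(X=0) = 1/64
  weight(X=1) = 1/96
  weight(X=2) = 1/48
  weight(X=3) = 1/96
Total weight = 1/64 + 1/96 + 1/48 + 1/96 = 11/192
P(X=0 | obs) = 1/64 / 11/192 = 3/11
P(X=1 | obs) = 1/96 / 11/192 = 2/11
P(X=2 | obs) = 1/48 / 11/192 = 4/11
P(X=3 | obs) = 1/96 / 11/192 = 2/11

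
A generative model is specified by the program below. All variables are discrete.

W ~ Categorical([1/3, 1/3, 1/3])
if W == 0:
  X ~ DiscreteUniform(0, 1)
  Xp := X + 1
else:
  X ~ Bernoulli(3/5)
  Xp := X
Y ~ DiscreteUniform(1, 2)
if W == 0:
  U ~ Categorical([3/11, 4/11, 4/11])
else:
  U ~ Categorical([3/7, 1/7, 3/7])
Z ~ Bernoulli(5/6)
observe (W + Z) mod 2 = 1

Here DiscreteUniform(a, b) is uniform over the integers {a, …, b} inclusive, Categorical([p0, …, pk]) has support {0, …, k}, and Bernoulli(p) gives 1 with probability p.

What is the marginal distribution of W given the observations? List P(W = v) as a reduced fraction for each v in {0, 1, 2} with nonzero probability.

Enumerate traces; 36 have nonzero weight after conditioning:
  (W=0, X=0, Y=1, U=0, Z=1) weight 5/264
  (W=0, X=0, Y=1, U=1, Z=1) weight 5/198
  (W=0, X=0, Y=1, U=2, Z=1) weight 5/198
  (W=0, X=0, Y=2, U=0, Z=1) weight 5/264
  (W=0, X=0, Y=2, U=1, Z=1) weight 5/198
  (W=0, X=0, Y=2, U=2, Z=1) weight 5/198
  (W=0, X=1, Y=1, U=0, Z=1) weight 5/264
  (W=0, X=1, Y=1, U=1, Z=1) weight 5/198
  (W=1, X=0, Y=1, U=0, Z=0) weight 1/210
  (W=2, X=0, Y=1, U=0, Z=1) weight 1/42
  … 26 more
Group by W:
  weight(W=0) = 5/18
  weight(W=1) = 1/18
  weight(W=2) = 5/18
Total weight = 5/18 + 1/18 + 5/18 = 11/18
P(W=0 | obs) = 5/18 / 11/18 = 5/11
P(W=1 | obs) = 1/18 / 11/18 = 1/11
P(W=2 | obs) = 5/18 / 11/18 = 5/11

P(W=0) = 5/11, P(W=1) = 1/11, P(W=2) = 5/11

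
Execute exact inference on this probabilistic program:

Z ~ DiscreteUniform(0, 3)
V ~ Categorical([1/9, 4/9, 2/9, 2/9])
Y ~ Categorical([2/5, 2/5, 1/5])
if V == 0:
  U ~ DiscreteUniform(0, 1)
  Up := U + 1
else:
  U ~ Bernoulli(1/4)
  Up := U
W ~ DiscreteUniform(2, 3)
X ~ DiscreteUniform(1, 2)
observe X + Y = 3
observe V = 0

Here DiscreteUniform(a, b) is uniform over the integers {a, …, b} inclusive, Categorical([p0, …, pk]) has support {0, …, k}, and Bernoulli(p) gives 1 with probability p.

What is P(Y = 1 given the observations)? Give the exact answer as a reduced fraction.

Enumerate traces; 32 have nonzero weight after conditioning:
  (Z=0, V=0, Y=1, U=0, W=2, X=2) weight 1/720
  (Z=0, V=0, Y=1, U=0, W=3, X=2) weight 1/720
  (Z=0, V=0, Y=1, U=1, W=2, X=2) weight 1/720
  (Z=0, V=0, Y=1, U=1, W=3, X=2) weight 1/720
  (Z=0, V=0, Y=2, U=0, W=2, X=1) weight 1/1440
  (Z=0, V=0, Y=2, U=0, W=3, X=1) weight 1/1440
  (Z=0, V=0, Y=2, U=1, W=2, X=1) weight 1/1440
  (Z=0, V=0, Y=2, U=1, W=3, X=1) weight 1/1440
  … 24 more
Group by Y:
  weight(Y=1) = 1/45
  weight(Y=2) = 1/90
Total weight = 1/45 + 1/90 = 1/30
P(Y=1 | obs) = 1/45 / 1/30 = 2/3
P(Y=2 | obs) = 1/90 / 1/30 = 1/3

P(Y = 1 | obs) = 2/3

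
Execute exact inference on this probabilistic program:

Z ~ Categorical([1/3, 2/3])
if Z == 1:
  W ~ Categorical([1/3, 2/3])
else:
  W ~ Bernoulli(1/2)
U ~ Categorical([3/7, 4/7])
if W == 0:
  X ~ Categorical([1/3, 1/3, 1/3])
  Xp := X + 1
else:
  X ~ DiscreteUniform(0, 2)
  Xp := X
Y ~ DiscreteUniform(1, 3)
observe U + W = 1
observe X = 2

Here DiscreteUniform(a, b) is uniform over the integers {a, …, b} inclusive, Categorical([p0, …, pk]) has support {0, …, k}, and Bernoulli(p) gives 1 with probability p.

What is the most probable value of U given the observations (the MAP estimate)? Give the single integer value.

Enumerate traces; 12 have nonzero weight after conditioning:
  (Z=0, W=0, U=1, X=2, Y=1) weight 2/189
  (Z=0, W=0, U=1, X=2, Y=2) weight 2/189
  (Z=0, W=0, U=1, X=2, Y=3) weight 2/189
  (Z=0, W=1, U=0, X=2, Y=1) weight 1/126
  (Z=0, W=1, U=0, X=2, Y=2) weight 1/126
  (Z=0, W=1, U=0, X=2, Y=3) weight 1/126
  (Z=1, W=0, U=1, X=2, Y=1) weight 8/567
  (Z=1, W=0, U=1, X=2, Y=2) weight 8/567
  … 4 more
Group by U:
  weight(U=0) = 11/126
  weight(U=1) = 2/27
Total weight = 11/126 + 2/27 = 61/378
P(U=0 | obs) = 11/126 / 61/378 = 33/61
P(U=1 | obs) = 2/27 / 61/378 = 28/61
argmax = 0

argmax_v P(U = v | obs) = 0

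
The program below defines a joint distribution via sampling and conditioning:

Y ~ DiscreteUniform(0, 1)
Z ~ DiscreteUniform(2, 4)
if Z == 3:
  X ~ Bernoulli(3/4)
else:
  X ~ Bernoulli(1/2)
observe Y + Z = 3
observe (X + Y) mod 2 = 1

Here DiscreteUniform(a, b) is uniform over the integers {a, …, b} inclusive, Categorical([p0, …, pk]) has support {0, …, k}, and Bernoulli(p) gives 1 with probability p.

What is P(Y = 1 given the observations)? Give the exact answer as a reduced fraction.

Enumerate traces; 2 have nonzero weight after conditioning:
  (Y=0, Z=3, X=1) weight 1/8
  (Y=1, Z=2, X=0) weight 1/12
Group by Y:
  weight(Y=0) = 1/8
  weight(Y=1) = 1/12
Total weight = 1/8 + 1/12 = 5/24
P(Y=0 | obs) = 1/8 / 5/24 = 3/5
P(Y=1 | obs) = 1/12 / 5/24 = 2/5

P(Y = 1 | obs) = 2/5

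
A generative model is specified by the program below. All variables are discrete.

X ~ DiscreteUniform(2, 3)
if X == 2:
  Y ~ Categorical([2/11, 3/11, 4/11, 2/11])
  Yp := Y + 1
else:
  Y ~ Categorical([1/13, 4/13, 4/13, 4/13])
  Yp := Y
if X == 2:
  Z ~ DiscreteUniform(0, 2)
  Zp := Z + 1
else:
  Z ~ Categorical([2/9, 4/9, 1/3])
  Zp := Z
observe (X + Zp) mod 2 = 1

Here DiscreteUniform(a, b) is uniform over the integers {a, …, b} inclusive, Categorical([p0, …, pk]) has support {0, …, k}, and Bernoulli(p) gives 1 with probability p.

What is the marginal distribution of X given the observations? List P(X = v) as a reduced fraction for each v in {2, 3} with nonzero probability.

P(X=2) = 6/11, P(X=3) = 5/11

Enumerate traces; 16 have nonzero weight after conditioning:
  (X=2, Y=0, Z=0) weight 1/33
  (X=2, Y=0, Z=2) weight 1/33
  (X=2, Y=1, Z=0) weight 1/22
  (X=2, Y=1, Z=2) weight 1/22
  (X=2, Y=2, Z=0) weight 2/33
  (X=2, Y=2, Z=2) weight 2/33
  (X=2, Y=3, Z=0) weight 1/33
  (X=2, Y=3, Z=2) weight 1/33
  (X=3, Y=0, Z=0) weight 1/117
  … 7 more
Group by X:
  weight(X=2) = 1/3
  weight(X=3) = 5/18
Total weight = 1/3 + 5/18 = 11/18
P(X=2 | obs) = 1/3 / 11/18 = 6/11
P(X=3 | obs) = 5/18 / 11/18 = 5/11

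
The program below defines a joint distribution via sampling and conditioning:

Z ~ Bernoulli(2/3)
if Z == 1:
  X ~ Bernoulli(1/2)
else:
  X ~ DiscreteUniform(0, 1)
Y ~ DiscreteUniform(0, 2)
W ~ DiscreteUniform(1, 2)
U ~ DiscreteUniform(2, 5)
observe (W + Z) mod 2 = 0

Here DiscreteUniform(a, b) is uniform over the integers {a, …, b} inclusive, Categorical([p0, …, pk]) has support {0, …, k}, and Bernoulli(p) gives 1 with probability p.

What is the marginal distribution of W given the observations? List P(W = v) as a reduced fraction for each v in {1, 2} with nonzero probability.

P(W=1) = 2/3, P(W=2) = 1/3

Enumerate traces; 48 have nonzero weight after conditioning:
  (Z=0, X=0, Y=0, W=2, U=2) weight 1/144
  (Z=0, X=0, Y=0, W=2, U=3) weight 1/144
  (Z=0, X=0, Y=0, W=2, U=4) weight 1/144
  (Z=0, X=0, Y=0, W=2, U=5) weight 1/144
  (Z=0, X=0, Y=1, W=2, U=2) weight 1/144
  (Z=0, X=0, Y=1, W=2, U=3) weight 1/144
  (Z=0, X=0, Y=1, W=2, U=4) weight 1/144
  (Z=0, X=0, Y=1, W=2, U=5) weight 1/144
  (Z=1, X=0, Y=0, W=1, U=2) weight 1/72
  … 39 more
Group by W:
  weight(W=1) = 1/3
  weight(W=2) = 1/6
Total weight = 1/3 + 1/6 = 1/2
P(W=1 | obs) = 1/3 / 1/2 = 2/3
P(W=2 | obs) = 1/6 / 1/2 = 1/3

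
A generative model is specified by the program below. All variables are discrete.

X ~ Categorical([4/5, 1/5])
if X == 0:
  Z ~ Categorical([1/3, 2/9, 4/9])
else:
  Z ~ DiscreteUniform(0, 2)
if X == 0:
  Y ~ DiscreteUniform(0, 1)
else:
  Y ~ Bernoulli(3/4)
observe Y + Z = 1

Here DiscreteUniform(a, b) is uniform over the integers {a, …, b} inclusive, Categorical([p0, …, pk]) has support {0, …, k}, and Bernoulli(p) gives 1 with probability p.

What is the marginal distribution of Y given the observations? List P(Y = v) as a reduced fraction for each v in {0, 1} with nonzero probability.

P(Y=0) = 19/52, P(Y=1) = 33/52

Enumerate traces; 4 have nonzero weight after conditioning:
  (X=0, Z=0, Y=1) weight 2/15
  (X=0, Z=1, Y=0) weight 4/45
  (X=1, Z=0, Y=1) weight 1/20
  (X=1, Z=1, Y=0) weight 1/60
Group by Y:
  weight(Y=0) = 19/180
  weight(Y=1) = 11/60
Total weight = 19/180 + 11/60 = 13/45
P(Y=0 | obs) = 19/180 / 13/45 = 19/52
P(Y=1 | obs) = 11/60 / 13/45 = 33/52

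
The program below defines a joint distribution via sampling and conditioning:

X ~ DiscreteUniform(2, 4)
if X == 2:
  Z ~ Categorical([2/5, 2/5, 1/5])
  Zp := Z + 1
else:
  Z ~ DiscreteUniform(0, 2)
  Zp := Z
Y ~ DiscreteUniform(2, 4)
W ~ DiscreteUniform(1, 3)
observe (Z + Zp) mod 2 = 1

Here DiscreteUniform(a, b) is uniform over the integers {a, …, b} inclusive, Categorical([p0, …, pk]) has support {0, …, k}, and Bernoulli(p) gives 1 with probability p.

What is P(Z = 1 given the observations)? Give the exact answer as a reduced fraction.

Enumerate traces; 27 have nonzero weight after conditioning:
  (X=2, Z=0, Y=2, W=1) weight 2/135
  (X=2, Z=0, Y=2, W=2) weight 2/135
  (X=2, Z=0, Y=2, W=3) weight 2/135
  (X=2, Z=0, Y=3, W=1) weight 2/135
  (X=2, Z=0, Y=3, W=2) weight 2/135
  (X=2, Z=0, Y=3, W=3) weight 2/135
  (X=2, Z=0, Y=4, W=1) weight 2/135
  (X=2, Z=0, Y=4, W=2) weight 2/135
  (X=2, Z=1, Y=2, W=1) weight 2/135
  (X=2, Z=2, Y=2, W=1) weight 1/135
  … 17 more
Group by Z:
  weight(Z=0) = 2/15
  weight(Z=1) = 2/15
  weight(Z=2) = 1/15
Total weight = 2/15 + 2/15 + 1/15 = 1/3
P(Z=0 | obs) = 2/15 / 1/3 = 2/5
P(Z=1 | obs) = 2/15 / 1/3 = 2/5
P(Z=2 | obs) = 1/15 / 1/3 = 1/5

P(Z = 1 | obs) = 2/5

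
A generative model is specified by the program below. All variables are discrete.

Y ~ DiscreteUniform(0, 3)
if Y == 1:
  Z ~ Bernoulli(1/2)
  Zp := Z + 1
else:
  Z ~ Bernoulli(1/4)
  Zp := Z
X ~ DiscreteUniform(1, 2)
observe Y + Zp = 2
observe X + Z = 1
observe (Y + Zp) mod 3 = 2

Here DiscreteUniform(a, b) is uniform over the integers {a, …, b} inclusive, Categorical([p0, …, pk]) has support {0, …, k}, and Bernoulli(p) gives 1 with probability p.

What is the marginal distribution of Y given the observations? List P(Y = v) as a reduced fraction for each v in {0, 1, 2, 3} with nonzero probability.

P(Y=1) = 2/5, P(Y=2) = 3/5

Enumerate traces; 2 have nonzero weight after conditioning:
  (Y=1, Z=0, X=1) weight 1/16
  (Y=2, Z=0, X=1) weight 3/32
Group by Y:
  weight(Y=1) = 1/16
  weight(Y=2) = 3/32
Total weight = 1/16 + 3/32 = 5/32
P(Y=1 | obs) = 1/16 / 5/32 = 2/5
P(Y=2 | obs) = 3/32 / 5/32 = 3/5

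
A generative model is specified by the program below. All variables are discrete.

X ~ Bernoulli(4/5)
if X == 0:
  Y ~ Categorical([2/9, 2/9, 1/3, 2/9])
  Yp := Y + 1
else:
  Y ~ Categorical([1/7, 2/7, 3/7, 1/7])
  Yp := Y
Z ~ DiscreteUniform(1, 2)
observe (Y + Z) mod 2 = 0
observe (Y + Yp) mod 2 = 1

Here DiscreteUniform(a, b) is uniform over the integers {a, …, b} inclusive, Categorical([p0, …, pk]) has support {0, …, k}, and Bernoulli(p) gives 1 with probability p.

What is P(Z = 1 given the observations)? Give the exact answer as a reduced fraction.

P(Z = 1 | obs) = 4/9

Enumerate traces; 4 have nonzero weight after conditioning:
  (X=0, Y=0, Z=2) weight 1/45
  (X=0, Y=1, Z=1) weight 1/45
  (X=0, Y=2, Z=2) weight 1/30
  (X=0, Y=3, Z=1) weight 1/45
Group by Z:
  weight(Z=1) = 2/45
  weight(Z=2) = 1/18
Total weight = 2/45 + 1/18 = 1/10
P(Z=1 | obs) = 2/45 / 1/10 = 4/9
P(Z=2 | obs) = 1/18 / 1/10 = 5/9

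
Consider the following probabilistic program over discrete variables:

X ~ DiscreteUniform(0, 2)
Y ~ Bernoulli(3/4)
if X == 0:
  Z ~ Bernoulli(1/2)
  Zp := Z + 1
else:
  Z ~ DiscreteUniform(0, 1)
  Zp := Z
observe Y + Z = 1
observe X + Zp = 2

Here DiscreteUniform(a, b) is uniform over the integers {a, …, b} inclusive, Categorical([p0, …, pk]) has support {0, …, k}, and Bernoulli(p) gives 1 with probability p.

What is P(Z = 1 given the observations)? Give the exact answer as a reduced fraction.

P(Z = 1 | obs) = 2/5

Enumerate traces; 3 have nonzero weight after conditioning:
  (X=0, Y=0, Z=1) weight 1/24
  (X=1, Y=0, Z=1) weight 1/24
  (X=2, Y=1, Z=0) weight 1/8
Group by Z:
  weight(Z=0) = 1/8
  weight(Z=1) = 1/12
Total weight = 1/8 + 1/12 = 5/24
P(Z=0 | obs) = 1/8 / 5/24 = 3/5
P(Z=1 | obs) = 1/12 / 5/24 = 2/5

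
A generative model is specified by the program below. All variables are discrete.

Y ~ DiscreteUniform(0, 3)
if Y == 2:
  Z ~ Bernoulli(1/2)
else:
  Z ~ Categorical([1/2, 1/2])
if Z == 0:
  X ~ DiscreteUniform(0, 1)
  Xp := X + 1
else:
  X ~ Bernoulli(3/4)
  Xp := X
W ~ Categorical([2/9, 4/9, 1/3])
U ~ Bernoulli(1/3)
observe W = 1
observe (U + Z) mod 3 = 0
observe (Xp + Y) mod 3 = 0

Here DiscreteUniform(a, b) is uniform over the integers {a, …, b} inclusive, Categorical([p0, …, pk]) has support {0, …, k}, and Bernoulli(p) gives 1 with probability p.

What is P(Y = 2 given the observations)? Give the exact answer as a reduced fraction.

P(Y = 2 | obs) = 1/2

Enumerate traces; 2 have nonzero weight after conditioning:
  (Y=1, Z=0, X=1, W=1, U=0) weight 1/54
  (Y=2, Z=0, X=0, W=1, U=0) weight 1/54
Group by Y:
  weight(Y=1) = 1/54
  weight(Y=2) = 1/54
Total weight = 1/54 + 1/54 = 1/27
P(Y=1 | obs) = 1/54 / 1/27 = 1/2
P(Y=2 | obs) = 1/54 / 1/27 = 1/2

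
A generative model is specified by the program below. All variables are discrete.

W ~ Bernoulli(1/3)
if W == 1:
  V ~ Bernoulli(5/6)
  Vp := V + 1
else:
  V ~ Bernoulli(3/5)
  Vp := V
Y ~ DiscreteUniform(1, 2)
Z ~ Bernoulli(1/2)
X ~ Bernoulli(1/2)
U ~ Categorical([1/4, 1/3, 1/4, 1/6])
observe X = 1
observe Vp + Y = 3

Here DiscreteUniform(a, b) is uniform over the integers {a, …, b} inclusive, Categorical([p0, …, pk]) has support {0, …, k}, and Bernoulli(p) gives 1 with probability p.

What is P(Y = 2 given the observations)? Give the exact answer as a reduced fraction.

Enumerate traces; 24 have nonzero weight after conditioning:
  (W=0, V=1, Y=2, Z=0, X=1, U=0) weight 1/80
  (W=0, V=1, Y=2, Z=0, X=1, U=1) weight 1/60
  (W=0, V=1, Y=2, Z=0, X=1, U=2) weight 1/80
  (W=0, V=1, Y=2, Z=0, X=1, U=3) weight 1/120
  (W=0, V=1, Y=2, Z=1, X=1, U=0) weight 1/80
  (W=0, V=1, Y=2, Z=1, X=1, U=1) weight 1/60
  (W=0, V=1, Y=2, Z=1, X=1, U=2) weight 1/80
  (W=0, V=1, Y=2, Z=1, X=1, U=3) weight 1/120
  (W=1, V=1, Y=1, Z=0, X=1, U=0) weight 5/576
  … 15 more
Group by Y:
  weight(Y=1) = 5/72
  weight(Y=2) = 41/360
Total weight = 5/72 + 41/360 = 11/60
P(Y=1 | obs) = 5/72 / 11/60 = 25/66
P(Y=2 | obs) = 41/360 / 11/60 = 41/66

P(Y = 2 | obs) = 41/66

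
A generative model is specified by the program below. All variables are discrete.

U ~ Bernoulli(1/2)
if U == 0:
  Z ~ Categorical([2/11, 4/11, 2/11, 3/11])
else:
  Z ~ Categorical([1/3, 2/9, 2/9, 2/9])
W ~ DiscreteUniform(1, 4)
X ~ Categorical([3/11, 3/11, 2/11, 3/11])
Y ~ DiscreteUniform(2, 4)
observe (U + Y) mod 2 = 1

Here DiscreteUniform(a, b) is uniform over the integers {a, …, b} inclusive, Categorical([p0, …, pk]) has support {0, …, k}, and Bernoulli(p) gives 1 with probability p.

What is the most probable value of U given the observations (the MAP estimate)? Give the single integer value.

argmax_v P(U = v | obs) = 1

Enumerate traces; 192 have nonzero weight after conditioning:
  (U=0, Z=0, W=1, X=0, Y=3) weight 1/484
  (U=0, Z=0, W=1, X=1, Y=3) weight 1/484
  (U=0, Z=0, W=1, X=2, Y=3) weight 1/726
  (U=0, Z=0, W=1, X=3, Y=3) weight 1/484
  (U=0, Z=0, W=2, X=0, Y=3) weight 1/484
  (U=0, Z=0, W=2, X=1, Y=3) weight 1/484
  (U=0, Z=0, W=2, X=2, Y=3) weight 1/726
  (U=0, Z=0, W=2, X=3, Y=3) weight 1/484
  (U=1, Z=0, W=1, X=0, Y=2) weight 1/264
  … 183 more
Group by U:
  weight(U=0) = 1/6
  weight(U=1) = 1/3
Total weight = 1/6 + 1/3 = 1/2
P(U=0 | obs) = 1/6 / 1/2 = 1/3
P(U=1 | obs) = 1/3 / 1/2 = 2/3
argmax = 1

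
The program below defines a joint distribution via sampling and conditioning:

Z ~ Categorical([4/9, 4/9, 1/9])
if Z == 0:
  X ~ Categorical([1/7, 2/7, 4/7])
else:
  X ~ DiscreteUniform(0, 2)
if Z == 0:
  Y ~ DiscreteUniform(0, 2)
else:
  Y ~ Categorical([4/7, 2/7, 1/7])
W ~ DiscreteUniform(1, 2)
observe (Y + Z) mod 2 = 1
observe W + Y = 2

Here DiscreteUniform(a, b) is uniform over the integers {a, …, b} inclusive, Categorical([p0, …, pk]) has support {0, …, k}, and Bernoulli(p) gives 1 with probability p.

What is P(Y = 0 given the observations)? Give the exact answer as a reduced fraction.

Enumerate traces; 9 have nonzero weight after conditioning:
  (Z=0, X=0, Y=1, W=1) weight 2/189
  (Z=0, X=1, Y=1, W=1) weight 4/189
  (Z=0, X=2, Y=1, W=1) weight 8/189
  (Z=1, X=0, Y=0, W=2) weight 8/189
  (Z=1, X=1, Y=0, W=2) weight 8/189
  (Z=1, X=2, Y=0, W=2) weight 8/189
  (Z=2, X=0, Y=1, W=1) weight 1/189
  (Z=2, X=1, Y=1, W=1) weight 1/189
  … 1 more
Group by Y:
  weight(Y=0) = 8/63
  weight(Y=1) = 17/189
Total weight = 8/63 + 17/189 = 41/189
P(Y=0 | obs) = 8/63 / 41/189 = 24/41
P(Y=1 | obs) = 17/189 / 41/189 = 17/41

P(Y = 0 | obs) = 24/41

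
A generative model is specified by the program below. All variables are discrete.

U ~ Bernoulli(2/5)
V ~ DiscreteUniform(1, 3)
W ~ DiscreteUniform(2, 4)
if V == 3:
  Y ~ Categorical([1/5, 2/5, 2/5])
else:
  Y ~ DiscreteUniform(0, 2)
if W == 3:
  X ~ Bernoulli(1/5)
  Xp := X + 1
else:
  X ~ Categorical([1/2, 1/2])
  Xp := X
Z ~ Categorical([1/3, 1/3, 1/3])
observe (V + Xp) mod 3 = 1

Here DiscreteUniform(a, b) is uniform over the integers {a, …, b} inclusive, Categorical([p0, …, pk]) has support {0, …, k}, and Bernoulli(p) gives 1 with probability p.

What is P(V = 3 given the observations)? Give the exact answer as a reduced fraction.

Enumerate traces; 108 have nonzero weight after conditioning:
  (U=0, V=1, W=2, Y=0, X=0, Z=0) weight 1/270
  (U=0, V=1, W=2, Y=0, X=0, Z=1) weight 1/270
  (U=0, V=1, W=2, Y=0, X=0, Z=2) weight 1/270
  (U=0, V=1, W=2, Y=1, X=0, Z=0) weight 1/270
  (U=0, V=1, W=2, Y=1, X=0, Z=1) weight 1/270
  (U=0, V=1, W=2, Y=1, X=0, Z=2) weight 1/270
  (U=0, V=1, W=2, Y=2, X=0, Z=0) weight 1/270
  (U=0, V=1, W=2, Y=2, X=0, Z=1) weight 1/270
  (U=0, V=2, W=3, Y=0, X=1, Z=0) weight 1/675
  (U=0, V=3, W=2, Y=0, X=1, Z=0) weight 1/450
  … 98 more
Group by V:
  weight(V=1) = 1/9
  weight(V=2) = 1/45
  weight(V=3) = 1/5
Total weight = 1/9 + 1/45 + 1/5 = 1/3
P(V=1 | obs) = 1/9 / 1/3 = 1/3
P(V=2 | obs) = 1/45 / 1/3 = 1/15
P(V=3 | obs) = 1/5 / 1/3 = 3/5

P(V = 3 | obs) = 3/5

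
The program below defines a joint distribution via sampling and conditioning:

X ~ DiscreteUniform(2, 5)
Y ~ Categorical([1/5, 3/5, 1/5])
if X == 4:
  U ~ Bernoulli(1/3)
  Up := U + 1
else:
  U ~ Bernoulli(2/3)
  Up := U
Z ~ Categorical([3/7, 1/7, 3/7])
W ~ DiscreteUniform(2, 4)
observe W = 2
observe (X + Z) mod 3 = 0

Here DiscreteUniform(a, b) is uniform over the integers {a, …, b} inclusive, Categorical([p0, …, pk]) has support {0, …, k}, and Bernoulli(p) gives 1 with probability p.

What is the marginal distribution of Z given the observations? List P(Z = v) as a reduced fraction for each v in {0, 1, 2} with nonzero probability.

Enumerate traces; 24 have nonzero weight after conditioning:
  (X=2, Y=0, U=0, Z=1, W=2) weight 1/1260
  (X=2, Y=0, U=1, Z=1, W=2) weight 1/630
  (X=2, Y=1, U=0, Z=1, W=2) weight 1/420
  (X=2, Y=1, U=1, Z=1, W=2) weight 1/210
  (X=2, Y=2, U=0, Z=1, W=2) weight 1/1260
  (X=2, Y=2, U=1, Z=1, W=2) weight 1/630
  (X=3, Y=0, U=0, Z=0, W=2) weight 1/420
  (X=3, Y=0, U=1, Z=0, W=2) weight 1/210
  (X=4, Y=0, U=0, Z=2, W=2) weight 1/210
  … 15 more
Group by Z:
  weight(Z=0) = 1/28
  weight(Z=1) = 1/42
  weight(Z=2) = 1/28
Total weight = 1/28 + 1/42 + 1/28 = 2/21
P(Z=0 | obs) = 1/28 / 2/21 = 3/8
P(Z=1 | obs) = 1/42 / 2/21 = 1/4
P(Z=2 | obs) = 1/28 / 2/21 = 3/8

P(Z=0) = 3/8, P(Z=1) = 1/4, P(Z=2) = 3/8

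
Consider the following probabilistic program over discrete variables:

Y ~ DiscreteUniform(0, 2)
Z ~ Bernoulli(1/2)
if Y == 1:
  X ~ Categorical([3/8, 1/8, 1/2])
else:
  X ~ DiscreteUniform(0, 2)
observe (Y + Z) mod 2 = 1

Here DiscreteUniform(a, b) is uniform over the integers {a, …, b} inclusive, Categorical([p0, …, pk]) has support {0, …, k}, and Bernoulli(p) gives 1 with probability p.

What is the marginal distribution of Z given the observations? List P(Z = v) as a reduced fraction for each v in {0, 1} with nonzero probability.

P(Z=0) = 1/3, P(Z=1) = 2/3

Enumerate traces; 9 have nonzero weight after conditioning:
  (Y=0, Z=1, X=0) weight 1/18
  (Y=0, Z=1, X=1) weight 1/18
  (Y=0, Z=1, X=2) weight 1/18
  (Y=1, Z=0, X=0) weight 1/16
  (Y=1, Z=0, X=1) weight 1/48
  (Y=1, Z=0, X=2) weight 1/12
  (Y=2, Z=1, X=0) weight 1/18
  (Y=2, Z=1, X=1) weight 1/18
  … 1 more
Group by Z:
  weight(Z=0) = 1/6
  weight(Z=1) = 1/3
Total weight = 1/6 + 1/3 = 1/2
P(Z=0 | obs) = 1/6 / 1/2 = 1/3
P(Z=1 | obs) = 1/3 / 1/2 = 2/3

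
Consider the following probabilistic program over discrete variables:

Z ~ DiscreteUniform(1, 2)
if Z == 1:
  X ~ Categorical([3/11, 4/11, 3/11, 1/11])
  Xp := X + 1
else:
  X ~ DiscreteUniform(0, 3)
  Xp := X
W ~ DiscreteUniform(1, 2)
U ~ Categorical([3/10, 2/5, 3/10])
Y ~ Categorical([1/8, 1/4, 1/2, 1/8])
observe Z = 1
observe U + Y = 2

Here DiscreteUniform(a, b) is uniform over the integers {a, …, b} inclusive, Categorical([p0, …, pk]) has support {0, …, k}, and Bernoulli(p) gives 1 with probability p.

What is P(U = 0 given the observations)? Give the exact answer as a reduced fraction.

P(U = 0 | obs) = 12/23

Enumerate traces; 24 have nonzero weight after conditioning:
  (Z=1, X=0, W=1, U=0, Y=2) weight 9/880
  (Z=1, X=0, W=1, U=1, Y=1) weight 3/440
  (Z=1, X=0, W=1, U=2, Y=0) weight 9/3520
  (Z=1, X=0, W=2, U=0, Y=2) weight 9/880
  (Z=1, X=0, W=2, U=1, Y=1) weight 3/440
  (Z=1, X=0, W=2, U=2, Y=0) weight 9/3520
  (Z=1, X=1, W=1, U=0, Y=2) weight 3/220
  (Z=1, X=1, W=1, U=1, Y=1) weight 1/110
  … 16 more
Group by U:
  weight(U=0) = 3/40
  weight(U=1) = 1/20
  weight(U=2) = 3/160
Total weight = 3/40 + 1/20 + 3/160 = 23/160
P(U=0 | obs) = 3/40 / 23/160 = 12/23
P(U=1 | obs) = 1/20 / 23/160 = 8/23
P(U=2 | obs) = 3/160 / 23/160 = 3/23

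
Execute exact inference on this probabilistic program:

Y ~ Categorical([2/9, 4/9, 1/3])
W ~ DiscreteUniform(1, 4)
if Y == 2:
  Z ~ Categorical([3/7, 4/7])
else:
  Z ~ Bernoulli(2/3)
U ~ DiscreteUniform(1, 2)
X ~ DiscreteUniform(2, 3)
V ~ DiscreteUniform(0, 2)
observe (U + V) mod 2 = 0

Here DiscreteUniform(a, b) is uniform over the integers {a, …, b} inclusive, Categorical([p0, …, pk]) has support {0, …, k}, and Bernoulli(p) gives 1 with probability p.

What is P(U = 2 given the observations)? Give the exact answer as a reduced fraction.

P(U = 2 | obs) = 2/3

Enumerate traces; 144 have nonzero weight after conditioning:
  (Y=0, W=1, Z=0, U=1, X=2, V=1) weight 1/648
  (Y=0, W=1, Z=0, U=1, X=3, V=1) weight 1/648
  (Y=0, W=1, Z=0, U=2, X=2, V=0) weight 1/648
  (Y=0, W=1, Z=0, U=2, X=2, V=2) weight 1/648
  (Y=0, W=1, Z=0, U=2, X=3, V=0) weight 1/648
  (Y=0, W=1, Z=0, U=2, X=3, V=2) weight 1/648
  (Y=0, W=1, Z=1, U=1, X=2, V=1) weight 1/324
  (Y=0, W=1, Z=1, U=1, X=3, V=1) weight 1/324
  … 136 more
Group by U:
  weight(U=1) = 1/6
  weight(U=2) = 1/3
Total weight = 1/6 + 1/3 = 1/2
P(U=1 | obs) = 1/6 / 1/2 = 1/3
P(U=2 | obs) = 1/3 / 1/2 = 2/3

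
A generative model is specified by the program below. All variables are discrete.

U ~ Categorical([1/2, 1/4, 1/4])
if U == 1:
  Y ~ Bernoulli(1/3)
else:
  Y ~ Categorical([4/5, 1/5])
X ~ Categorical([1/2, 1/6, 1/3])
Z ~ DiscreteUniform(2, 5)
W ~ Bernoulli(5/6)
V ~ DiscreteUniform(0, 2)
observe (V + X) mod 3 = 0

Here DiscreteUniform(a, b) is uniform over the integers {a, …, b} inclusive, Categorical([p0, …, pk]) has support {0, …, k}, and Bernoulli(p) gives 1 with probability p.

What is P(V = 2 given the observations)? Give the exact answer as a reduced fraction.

Enumerate traces; 144 have nonzero weight after conditioning:
  (U=0, Y=0, X=0, Z=2, W=0, V=0) weight 1/360
  (U=0, Y=0, X=0, Z=2, W=1, V=0) weight 1/72
  (U=0, Y=0, X=0, Z=3, W=0, V=0) weight 1/360
  (U=0, Y=0, X=0, Z=3, W=1, V=0) weight 1/72
  (U=0, Y=0, X=0, Z=4, W=0, V=0) weight 1/360
  (U=0, Y=0, X=0, Z=4, W=1, V=0) weight 1/72
  (U=0, Y=0, X=0, Z=5, W=0, V=0) weight 1/360
  (U=0, Y=0, X=0, Z=5, W=1, V=0) weight 1/72
  (U=0, Y=0, X=1, Z=2, W=0, V=2) weight 1/1080
  (U=0, Y=0, X=2, Z=2, W=0, V=1) weight 1/540
  … 134 more
Group by V:
  weight(V=0) = 1/6
  weight(V=1) = 1/9
  weight(V=2) = 1/18
Total weight = 1/6 + 1/9 + 1/18 = 1/3
P(V=0 | obs) = 1/6 / 1/3 = 1/2
P(V=1 | obs) = 1/9 / 1/3 = 1/3
P(V=2 | obs) = 1/18 / 1/3 = 1/6

P(V = 2 | obs) = 1/6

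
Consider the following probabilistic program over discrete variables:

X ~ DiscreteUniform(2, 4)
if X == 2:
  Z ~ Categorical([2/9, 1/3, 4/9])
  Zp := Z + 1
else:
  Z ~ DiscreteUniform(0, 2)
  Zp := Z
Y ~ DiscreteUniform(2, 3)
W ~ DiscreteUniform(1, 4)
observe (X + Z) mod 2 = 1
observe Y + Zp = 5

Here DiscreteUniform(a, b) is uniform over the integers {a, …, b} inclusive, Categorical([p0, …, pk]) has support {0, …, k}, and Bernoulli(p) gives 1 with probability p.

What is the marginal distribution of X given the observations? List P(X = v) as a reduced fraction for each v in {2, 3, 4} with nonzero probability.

Enumerate traces; 8 have nonzero weight after conditioning:
  (X=2, Z=1, Y=3, W=1) weight 1/72
  (X=2, Z=1, Y=3, W=2) weight 1/72
  (X=2, Z=1, Y=3, W=3) weight 1/72
  (X=2, Z=1, Y=3, W=4) weight 1/72
  (X=3, Z=2, Y=3, W=1) weight 1/72
  (X=3, Z=2, Y=3, W=2) weight 1/72
  (X=3, Z=2, Y=3, W=3) weight 1/72
  (X=3, Z=2, Y=3, W=4) weight 1/72
Group by X:
  weight(X=2) = 1/18
  weight(X=3) = 1/18
Total weight = 1/18 + 1/18 = 1/9
P(X=2 | obs) = 1/18 / 1/9 = 1/2
P(X=3 | obs) = 1/18 / 1/9 = 1/2

P(X=2) = 1/2, P(X=3) = 1/2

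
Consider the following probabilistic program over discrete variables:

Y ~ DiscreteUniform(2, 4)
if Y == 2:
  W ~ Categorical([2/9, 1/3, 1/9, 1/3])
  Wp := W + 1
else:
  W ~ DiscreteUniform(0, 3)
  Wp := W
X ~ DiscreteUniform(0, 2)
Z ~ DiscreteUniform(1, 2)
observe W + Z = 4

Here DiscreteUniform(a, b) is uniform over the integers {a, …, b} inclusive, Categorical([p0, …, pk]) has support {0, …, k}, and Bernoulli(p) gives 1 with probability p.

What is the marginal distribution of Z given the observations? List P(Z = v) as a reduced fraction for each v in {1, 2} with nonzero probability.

P(Z=1) = 15/26, P(Z=2) = 11/26

Enumerate traces; 18 have nonzero weight after conditioning:
  (Y=2, W=2, X=0, Z=2) weight 1/162
  (Y=2, W=2, X=1, Z=2) weight 1/162
  (Y=2, W=2, X=2, Z=2) weight 1/162
  (Y=2, W=3, X=0, Z=1) weight 1/54
  (Y=2, W=3, X=1, Z=1) weight 1/54
  (Y=2, W=3, X=2, Z=1) weight 1/54
  (Y=3, W=2, X=0, Z=2) weight 1/72
  (Y=3, W=2, X=1, Z=2) weight 1/72
  … 10 more
Group by Z:
  weight(Z=1) = 5/36
  weight(Z=2) = 11/108
Total weight = 5/36 + 11/108 = 13/54
P(Z=1 | obs) = 5/36 / 13/54 = 15/26
P(Z=2 | obs) = 11/108 / 13/54 = 11/26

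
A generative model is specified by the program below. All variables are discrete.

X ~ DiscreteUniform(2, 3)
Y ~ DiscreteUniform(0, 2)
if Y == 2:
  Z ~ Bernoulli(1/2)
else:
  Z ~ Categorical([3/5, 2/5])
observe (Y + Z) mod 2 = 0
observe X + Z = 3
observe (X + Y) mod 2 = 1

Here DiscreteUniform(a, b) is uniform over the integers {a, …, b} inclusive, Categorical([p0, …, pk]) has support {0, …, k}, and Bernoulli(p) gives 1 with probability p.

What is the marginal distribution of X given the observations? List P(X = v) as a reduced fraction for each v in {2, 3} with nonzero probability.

P(X=2) = 4/15, P(X=3) = 11/15

Enumerate traces; 3 have nonzero weight after conditioning:
  (X=2, Y=1, Z=1) weight 1/15
  (X=3, Y=0, Z=0) weight 1/10
  (X=3, Y=2, Z=0) weight 1/12
Group by X:
  weight(X=2) = 1/15
  weight(X=3) = 11/60
Total weight = 1/15 + 11/60 = 1/4
P(X=2 | obs) = 1/15 / 1/4 = 4/15
P(X=3 | obs) = 11/60 / 1/4 = 11/15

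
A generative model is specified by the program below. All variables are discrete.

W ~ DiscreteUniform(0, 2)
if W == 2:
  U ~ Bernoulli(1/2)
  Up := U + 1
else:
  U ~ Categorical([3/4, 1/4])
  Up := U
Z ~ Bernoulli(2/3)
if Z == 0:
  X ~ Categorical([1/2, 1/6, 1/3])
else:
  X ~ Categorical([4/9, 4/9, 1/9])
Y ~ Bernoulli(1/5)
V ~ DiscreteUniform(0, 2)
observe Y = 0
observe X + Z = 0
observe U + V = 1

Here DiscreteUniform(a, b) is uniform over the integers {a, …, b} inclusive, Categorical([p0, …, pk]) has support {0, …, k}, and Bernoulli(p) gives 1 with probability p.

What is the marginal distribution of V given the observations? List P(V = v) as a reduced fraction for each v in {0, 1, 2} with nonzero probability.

P(V=0) = 1/3, P(V=1) = 2/3

Enumerate traces; 6 have nonzero weight after conditioning:
  (W=0, U=0, Z=0, X=0, Y=0, V=1) weight 1/90
  (W=0, U=1, Z=0, X=0, Y=0, V=0) weight 1/270
  (W=1, U=0, Z=0, X=0, Y=0, V=1) weight 1/90
  (W=1, U=1, Z=0, X=0, Y=0, V=0) weight 1/270
  (W=2, U=0, Z=0, X=0, Y=0, V=1) weight 1/135
  (W=2, U=1, Z=0, X=0, Y=0, V=0) weight 1/135
Group by V:
  weight(V=0) = 2/135
  weight(V=1) = 4/135
Total weight = 2/135 + 4/135 = 2/45
P(V=0 | obs) = 2/135 / 2/45 = 1/3
P(V=1 | obs) = 4/135 / 2/45 = 2/3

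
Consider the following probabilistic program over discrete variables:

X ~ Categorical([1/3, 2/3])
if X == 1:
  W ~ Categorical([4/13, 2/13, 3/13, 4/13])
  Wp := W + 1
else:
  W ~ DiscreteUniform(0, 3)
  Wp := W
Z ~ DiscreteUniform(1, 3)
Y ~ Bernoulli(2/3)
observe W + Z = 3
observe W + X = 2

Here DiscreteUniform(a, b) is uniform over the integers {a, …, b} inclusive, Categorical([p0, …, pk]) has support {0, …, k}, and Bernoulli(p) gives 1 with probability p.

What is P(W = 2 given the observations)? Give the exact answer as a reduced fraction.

Enumerate traces; 4 have nonzero weight after conditioning:
  (X=0, W=2, Z=1, Y=0) weight 1/108
  (X=0, W=2, Z=1, Y=1) weight 1/54
  (X=1, W=1, Z=2, Y=0) weight 4/351
  (X=1, W=1, Z=2, Y=1) weight 8/351
Group by W:
  weight(W=1) = 4/117
  weight(W=2) = 1/36
Total weight = 4/117 + 1/36 = 29/468
P(W=1 | obs) = 4/117 / 29/468 = 16/29
P(W=2 | obs) = 1/36 / 29/468 = 13/29

P(W = 2 | obs) = 13/29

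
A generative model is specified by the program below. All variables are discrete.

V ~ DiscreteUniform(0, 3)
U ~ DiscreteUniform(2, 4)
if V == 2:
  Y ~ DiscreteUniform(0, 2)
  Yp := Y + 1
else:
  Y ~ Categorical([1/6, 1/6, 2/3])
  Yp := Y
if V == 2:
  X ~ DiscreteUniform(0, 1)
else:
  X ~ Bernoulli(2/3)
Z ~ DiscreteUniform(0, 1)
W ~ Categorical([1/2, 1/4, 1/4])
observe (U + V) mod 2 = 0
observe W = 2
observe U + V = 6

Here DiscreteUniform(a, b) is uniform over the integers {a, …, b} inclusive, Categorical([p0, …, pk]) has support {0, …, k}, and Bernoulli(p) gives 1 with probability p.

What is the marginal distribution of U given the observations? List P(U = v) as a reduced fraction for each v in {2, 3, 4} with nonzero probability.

P(U=3) = 1/2, P(U=4) = 1/2

Enumerate traces; 24 have nonzero weight after conditioning:
  (V=2, U=4, Y=0, X=0, Z=0, W=2) weight 1/576
  (V=2, U=4, Y=0, X=0, Z=1, W=2) weight 1/576
  (V=2, U=4, Y=0, X=1, Z=0, W=2) weight 1/576
  (V=2, U=4, Y=0, X=1, Z=1, W=2) weight 1/576
  (V=2, U=4, Y=1, X=0, Z=0, W=2) weight 1/576
  (V=2, U=4, Y=1, X=0, Z=1, W=2) weight 1/576
  (V=2, U=4, Y=1, X=1, Z=0, W=2) weight 1/576
  (V=2, U=4, Y=1, X=1, Z=1, W=2) weight 1/576
  (V=3, U=3, Y=0, X=0, Z=0, W=2) weight 1/1728
  … 15 more
Group by U:
  weight(U=3) = 1/48
  weight(U=4) = 1/48
Total weight = 1/48 + 1/48 = 1/24
P(U=3 | obs) = 1/48 / 1/24 = 1/2
P(U=4 | obs) = 1/48 / 1/24 = 1/2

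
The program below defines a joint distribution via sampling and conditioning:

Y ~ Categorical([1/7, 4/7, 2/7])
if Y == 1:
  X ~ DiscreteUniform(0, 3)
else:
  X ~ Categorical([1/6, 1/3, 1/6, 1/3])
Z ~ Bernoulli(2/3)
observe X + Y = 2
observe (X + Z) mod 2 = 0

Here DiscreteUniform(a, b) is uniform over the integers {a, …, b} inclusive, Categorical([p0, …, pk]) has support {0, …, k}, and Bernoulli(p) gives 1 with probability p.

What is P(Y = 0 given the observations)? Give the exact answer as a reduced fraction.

Enumerate traces; 3 have nonzero weight after conditioning:
  (Y=0, X=2, Z=0) weight 1/126
  (Y=1, X=1, Z=1) weight 2/21
  (Y=2, X=0, Z=0) weight 1/63
Group by Y:
  weight(Y=0) = 1/126
  weight(Y=1) = 2/21
  weight(Y=2) = 1/63
Total weight = 1/126 + 2/21 + 1/63 = 5/42
P(Y=0 | obs) = 1/126 / 5/42 = 1/15
P(Y=1 | obs) = 2/21 / 5/42 = 4/5
P(Y=2 | obs) = 1/63 / 5/42 = 2/15

P(Y = 0 | obs) = 1/15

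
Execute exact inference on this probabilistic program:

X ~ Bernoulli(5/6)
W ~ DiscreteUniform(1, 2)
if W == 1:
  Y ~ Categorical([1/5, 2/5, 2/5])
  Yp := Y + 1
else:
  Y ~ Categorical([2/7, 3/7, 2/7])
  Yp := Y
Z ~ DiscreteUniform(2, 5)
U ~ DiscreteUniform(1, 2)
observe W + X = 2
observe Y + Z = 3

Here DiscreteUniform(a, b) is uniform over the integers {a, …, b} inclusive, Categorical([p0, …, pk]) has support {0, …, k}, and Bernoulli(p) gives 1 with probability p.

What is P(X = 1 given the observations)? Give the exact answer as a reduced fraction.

P(X = 1 | obs) = 21/26

Enumerate traces; 8 have nonzero weight after conditioning:
  (X=0, W=2, Y=0, Z=3, U=1) weight 1/336
  (X=0, W=2, Y=0, Z=3, U=2) weight 1/336
  (X=0, W=2, Y=1, Z=2, U=1) weight 1/224
  (X=0, W=2, Y=1, Z=2, U=2) weight 1/224
  (X=1, W=1, Y=0, Z=3, U=1) weight 1/96
  (X=1, W=1, Y=0, Z=3, U=2) weight 1/96
  (X=1, W=1, Y=1, Z=2, U=1) weight 1/48
  (X=1, W=1, Y=1, Z=2, U=2) weight 1/48
Group by X:
  weight(X=0) = 5/336
  weight(X=1) = 1/16
Total weight = 5/336 + 1/16 = 13/168
P(X=0 | obs) = 5/336 / 13/168 = 5/26
P(X=1 | obs) = 1/16 / 13/168 = 21/26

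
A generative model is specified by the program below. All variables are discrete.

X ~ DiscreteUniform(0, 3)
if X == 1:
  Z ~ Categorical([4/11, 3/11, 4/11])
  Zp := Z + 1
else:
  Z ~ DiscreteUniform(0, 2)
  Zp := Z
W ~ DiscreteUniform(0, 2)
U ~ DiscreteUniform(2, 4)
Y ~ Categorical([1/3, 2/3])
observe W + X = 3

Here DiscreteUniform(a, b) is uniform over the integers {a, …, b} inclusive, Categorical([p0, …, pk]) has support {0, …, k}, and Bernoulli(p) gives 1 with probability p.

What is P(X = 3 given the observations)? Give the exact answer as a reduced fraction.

Enumerate traces; 54 have nonzero weight after conditioning:
  (X=1, Z=0, W=2, U=2, Y=0) weight 1/297
  (X=1, Z=0, W=2, U=2, Y=1) weight 2/297
  (X=1, Z=0, W=2, U=3, Y=0) weight 1/297
  (X=1, Z=0, W=2, U=3, Y=1) weight 2/297
  (X=1, Z=0, W=2, U=4, Y=0) weight 1/297
  (X=1, Z=0, W=2, U=4, Y=1) weight 2/297
  (X=1, Z=1, W=2, U=2, Y=0) weight 1/396
  (X=1, Z=1, W=2, U=2, Y=1) weight 1/198
  (X=2, Z=0, W=1, U=2, Y=0) weight 1/324
  (X=3, Z=0, W=0, U=2, Y=0) weight 1/324
  … 44 more
Group by X:
  weight(X=1) = 1/12
  weight(X=2) = 1/12
  weight(X=3) = 1/12
Total weight = 1/12 + 1/12 + 1/12 = 1/4
P(X=1 | obs) = 1/12 / 1/4 = 1/3
P(X=2 | obs) = 1/12 / 1/4 = 1/3
P(X=3 | obs) = 1/12 / 1/4 = 1/3

P(X = 3 | obs) = 1/3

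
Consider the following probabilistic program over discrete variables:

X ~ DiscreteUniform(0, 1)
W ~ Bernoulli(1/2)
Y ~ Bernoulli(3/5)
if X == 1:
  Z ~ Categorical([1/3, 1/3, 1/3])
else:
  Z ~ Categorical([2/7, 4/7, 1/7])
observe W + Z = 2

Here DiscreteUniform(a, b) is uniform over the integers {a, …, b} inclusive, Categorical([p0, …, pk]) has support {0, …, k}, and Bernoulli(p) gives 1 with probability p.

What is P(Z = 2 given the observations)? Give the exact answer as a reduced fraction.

Enumerate traces; 8 have nonzero weight after conditioning:
  (X=0, W=0, Y=0, Z=2) weight 1/70
  (X=0, W=0, Y=1, Z=2) weight 3/140
  (X=0, W=1, Y=0, Z=1) weight 2/35
  (X=0, W=1, Y=1, Z=1) weight 3/35
  (X=1, W=0, Y=0, Z=2) weight 1/30
  (X=1, W=0, Y=1, Z=2) weight 1/20
  (X=1, W=1, Y=0, Z=1) weight 1/30
  (X=1, W=1, Y=1, Z=1) weight 1/20
Group by Z:
  weight(Z=1) = 19/84
  weight(Z=2) = 5/42
Total weight = 19/84 + 5/42 = 29/84
P(Z=1 | obs) = 19/84 / 29/84 = 19/29
P(Z=2 | obs) = 5/42 / 29/84 = 10/29

P(Z = 2 | obs) = 10/29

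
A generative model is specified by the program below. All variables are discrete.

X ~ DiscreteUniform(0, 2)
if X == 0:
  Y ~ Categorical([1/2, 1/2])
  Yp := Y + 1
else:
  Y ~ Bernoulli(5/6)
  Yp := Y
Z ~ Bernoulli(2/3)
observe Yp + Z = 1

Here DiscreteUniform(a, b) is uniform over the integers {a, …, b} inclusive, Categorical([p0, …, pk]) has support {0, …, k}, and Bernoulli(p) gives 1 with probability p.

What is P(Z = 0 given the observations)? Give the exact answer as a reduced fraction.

P(Z = 0 | obs) = 13/17

Enumerate traces; 5 have nonzero weight after conditioning:
  (X=0, Y=0, Z=0) weight 1/18
  (X=1, Y=0, Z=1) weight 1/27
  (X=1, Y=1, Z=0) weight 5/54
  (X=2, Y=0, Z=1) weight 1/27
  (X=2, Y=1, Z=0) weight 5/54
Group by Z:
  weight(Z=0) = 13/54
  weight(Z=1) = 2/27
Total weight = 13/54 + 2/27 = 17/54
P(Z=0 | obs) = 13/54 / 17/54 = 13/17
P(Z=1 | obs) = 2/27 / 17/54 = 4/17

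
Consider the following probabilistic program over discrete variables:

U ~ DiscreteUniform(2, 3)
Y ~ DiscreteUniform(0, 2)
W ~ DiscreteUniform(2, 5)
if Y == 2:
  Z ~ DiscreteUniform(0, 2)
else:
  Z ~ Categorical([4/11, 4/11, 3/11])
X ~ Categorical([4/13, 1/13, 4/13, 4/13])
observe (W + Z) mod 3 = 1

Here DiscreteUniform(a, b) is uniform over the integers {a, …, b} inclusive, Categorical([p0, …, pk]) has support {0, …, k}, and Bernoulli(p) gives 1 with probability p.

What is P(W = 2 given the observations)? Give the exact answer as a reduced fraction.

Enumerate traces; 96 have nonzero weight after conditioning:
  (U=2, Y=0, W=2, Z=2, X=0) weight 1/286
  (U=2, Y=0, W=2, Z=2, X=1) weight 1/1144
  (U=2, Y=0, W=2, Z=2, X=2) weight 1/286
  (U=2, Y=0, W=2, Z=2, X=3) weight 1/286
  (U=2, Y=0, W=3, Z=1, X=0) weight 2/429
  (U=2, Y=0, W=3, Z=1, X=1) weight 1/858
  (U=2, Y=0, W=3, Z=1, X=2) weight 2/429
  (U=2, Y=0, W=3, Z=1, X=3) weight 2/429
  (U=2, Y=0, W=4, Z=0, X=0) weight 2/429
  (U=2, Y=0, W=5, Z=2, X=0) weight 1/286
  … 86 more
Group by W:
  weight(W=2) = 29/396
  weight(W=3) = 35/396
  weight(W=4) = 35/396
  weight(W=5) = 29/396
Total weight = 29/396 + 35/396 + 35/396 + 29/396 = 32/99
P(W=2 | obs) = 29/396 / 32/99 = 29/128
P(W=3 | obs) = 35/396 / 32/99 = 35/128
P(W=4 | obs) = 35/396 / 32/99 = 35/128
P(W=5 | obs) = 29/396 / 32/99 = 29/128

P(W = 2 | obs) = 29/128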